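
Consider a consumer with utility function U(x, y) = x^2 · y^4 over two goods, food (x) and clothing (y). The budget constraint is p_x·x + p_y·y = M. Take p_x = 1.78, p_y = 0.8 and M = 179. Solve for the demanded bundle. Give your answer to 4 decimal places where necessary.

x* = 33.5206, y* = 149.1667

The MRS is (1/2)·y/x. Set MRS = p_x/p_y.
Rearranging, p_y·y = 2·p_x·x. Substituting into the budget gives p_x·x·(1 + 2) = M.
Demand: x*(p_x,p_y,M) = 1/3·M/p_x and y* = 2/3·M/p_y.
At p_x=1.78, p_y=0.8, M=179: x* = 1/3·179/1.78 = 33.5206, y* = 149.1667.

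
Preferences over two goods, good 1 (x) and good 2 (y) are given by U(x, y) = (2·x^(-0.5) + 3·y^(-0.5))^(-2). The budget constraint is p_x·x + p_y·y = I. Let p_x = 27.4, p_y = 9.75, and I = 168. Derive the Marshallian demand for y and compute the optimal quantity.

y* = 8.2963

MRS = MU_x/MU_y = (2/3)·(y/x)^(1.5). Set equal to p_x/p_y.
Solve for the ratio: y/x = [(3/2)·p_x/p_y]^(2/3).
Substitute y = (y/x)·x into the budget: x* = I/(p_x + p_y·(y/x)).
Numerically y/x = 2.609505, so x* = 168/(27.4 + 9.75·2.609505) = 3.1792 and y* = 2.609505·3.1792 = 8.2963.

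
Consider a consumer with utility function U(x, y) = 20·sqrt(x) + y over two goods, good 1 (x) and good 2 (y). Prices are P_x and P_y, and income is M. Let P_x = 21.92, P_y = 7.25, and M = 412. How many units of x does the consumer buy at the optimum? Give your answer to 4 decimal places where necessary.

Set MRS = P_x/P_y: 10·x^(−1/2) = P_x/P_y.
Thus x* = (10·P_y/P_x)² — independent of M — with the rest of income spent on y.
Plugging in: x* = (10·7.25/21.92)² = 10.9394.

x* = 10.9394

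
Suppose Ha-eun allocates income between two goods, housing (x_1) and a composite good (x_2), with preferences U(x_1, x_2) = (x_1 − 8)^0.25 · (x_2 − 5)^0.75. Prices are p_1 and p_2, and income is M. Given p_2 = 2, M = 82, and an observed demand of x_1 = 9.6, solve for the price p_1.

This is Cobb-Douglas in (x_1−8, x_2−5): tangency gives 0.25·p_2·(x_2−5) = 0.75·p_1·(x_1−8).
After buying the subsistence bundle (8, 5), a share 0.25 of the remaining income goes to x_1: x_1* = 8 + 0.25·(M − 8p_1 − 5p_2)/p_1.
Set x_1* = 9.6 in the demand function and solve for p_1: p_1 = 5.

p_1 = 5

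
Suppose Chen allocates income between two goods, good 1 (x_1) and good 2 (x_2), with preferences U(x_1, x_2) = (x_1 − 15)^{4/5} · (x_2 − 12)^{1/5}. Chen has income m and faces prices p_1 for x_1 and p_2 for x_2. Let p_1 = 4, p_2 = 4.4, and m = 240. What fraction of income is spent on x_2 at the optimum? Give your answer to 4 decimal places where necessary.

Substituting into the budget: x_1* = 15 + 0.8·(m − 15·p_1 − 12·p_2)/p_1, and x_2* = 12 + 0.2·(…)/p_2.
Discretionary income = 240 − 15·4 − 12·4.4 = 127.2; x_1* = 15 + 0.8·127.2/4 = 40.44; x_2* = 12 + 0.2·127.2/4.4 = 17.7818.
Expenditure on x_2: 4.4·17.7818 = 78.24; share = 0.326.

share on x_2 = 0.326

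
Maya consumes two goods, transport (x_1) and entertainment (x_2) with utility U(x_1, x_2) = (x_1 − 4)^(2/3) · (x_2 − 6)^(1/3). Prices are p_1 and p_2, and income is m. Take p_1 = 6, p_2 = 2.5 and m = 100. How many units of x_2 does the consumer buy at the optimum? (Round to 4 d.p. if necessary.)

x_2* = 14.1333

Let x_1' = x_1−4, x_2' = x_2−6. MRS = 2·x_2'/x_1' = p_1/p_2.
After buying the subsistence bundle (4, 6), a share 2/3 of the remaining income goes to x_1: x_1* = 4 + 2/3·(m − 4p_1 − 6p_2)/p_1.
Discretionary income = 100 − 4·6 − 6·2.5 = 61; x_2* = 6 + 1/3·61/2.5 = 14.1333.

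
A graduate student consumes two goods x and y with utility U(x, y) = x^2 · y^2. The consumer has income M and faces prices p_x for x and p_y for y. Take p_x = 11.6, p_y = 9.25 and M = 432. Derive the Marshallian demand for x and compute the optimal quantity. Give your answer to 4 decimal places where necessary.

Demand: x*(p_x,p_y,M) = 0.5·M/p_x and y* = 0.5·M/p_y.
At p_x=11.6, p_y=9.25, M=432: x* = 0.5·432/11.6 = 18.6207.

x* = 18.6207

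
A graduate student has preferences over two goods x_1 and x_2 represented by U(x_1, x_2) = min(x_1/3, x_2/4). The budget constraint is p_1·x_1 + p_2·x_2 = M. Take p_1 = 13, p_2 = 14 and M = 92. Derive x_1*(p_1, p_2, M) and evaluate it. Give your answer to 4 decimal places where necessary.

Leontief preferences: the optimum is at the kink where x_1/3 = x_2/4, i.e. x_2 = (4/3)·x_1.
Budget: p_1·x_1 + p_2·(4/3)·x_1 = M, so (3·p_1 + 4·p_2)·x_1 = 3·M.
Demand: x_1*(p_1,p_2,M) = 3·M/(3·p_1 + 4·p_2), x_2* = 4·M/(3·p_1 + 4·p_2).
Here 3·13 + 4·14 = 95, giving x_1* = 2.9053.

x_1* = 2.9053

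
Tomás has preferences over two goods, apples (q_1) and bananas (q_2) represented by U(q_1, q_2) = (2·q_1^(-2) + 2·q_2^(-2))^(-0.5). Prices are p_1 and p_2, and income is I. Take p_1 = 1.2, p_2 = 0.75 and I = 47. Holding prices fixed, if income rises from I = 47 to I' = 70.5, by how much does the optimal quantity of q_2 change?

With the ratio pinned down, the budget gives q_1* = I/(p_1 + p_2·(q_2/q_1)) and q_2* = (q_2/q_1)·q_1*.
Numerically q_2/q_1 = 1.169607, so q_1* = 47/(1.2 + 0.75·1.169607) = 22.6266 and q_2* = 1.169607·22.6266 = 26.4642.
At I' = 70.5: q_2* = 39.6963. Change: 39.6963 − 26.4642 = 13.2321.

Δq_2* = 13.2321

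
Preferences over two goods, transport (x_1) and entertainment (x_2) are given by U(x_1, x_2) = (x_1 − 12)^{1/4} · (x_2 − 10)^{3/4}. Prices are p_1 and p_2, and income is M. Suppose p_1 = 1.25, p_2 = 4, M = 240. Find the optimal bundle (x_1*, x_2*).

x_1* = 49, x_2* = 44.6875

Let x_1' = x_1−12, x_2' = x_2−10. MRS = (1/3)·x_2'/x_1' = p_1/p_2.
After buying the subsistence bundle (12, 10), a share 0.25 of the remaining income goes to x_1: x_1* = 12 + 0.25·(M − 12p_1 − 10p_2)/p_1.
Discretionary income = 240 − 12·1.25 − 10·4 = 185; x_1* = 12 + 0.25·185/1.25 = 49; x_2* = 10 + 0.75·185/4 = 44.6875.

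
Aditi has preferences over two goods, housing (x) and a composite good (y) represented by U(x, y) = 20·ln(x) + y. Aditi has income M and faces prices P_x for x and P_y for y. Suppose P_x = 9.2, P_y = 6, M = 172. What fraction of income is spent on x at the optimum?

share on x = 0.6977

Set MRS = P_x/P_y: (20/x)/1 = P_x/P_y.
So x*(P_x,P_y) = 20·P_y/P_x, independent of income; and y* = (M − 20·P_y)/P_y.
At the given prices: x* = 20·6/9.2 = 13.0435, and y* = 8.6667.
Expenditure on x: 9.2·13.0435 = 120; share = 0.6977.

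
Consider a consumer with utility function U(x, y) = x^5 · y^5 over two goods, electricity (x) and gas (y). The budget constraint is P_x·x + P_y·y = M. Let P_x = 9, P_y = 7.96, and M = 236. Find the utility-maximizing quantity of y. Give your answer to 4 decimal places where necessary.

Tangency: MRS = y/x = P_x/P_y.
So 5·P_y·y = 5·P_x·x; combined with the budget, a share 0.5 of income goes to x.
Demand: x*(P_x,P_y,M) = 0.5·M/P_x and y* = 0.5·M/P_y.
At P_x=9, P_y=7.96, M=236: y* = 0.5·236/7.96 = 14.8241.

y* = 14.8241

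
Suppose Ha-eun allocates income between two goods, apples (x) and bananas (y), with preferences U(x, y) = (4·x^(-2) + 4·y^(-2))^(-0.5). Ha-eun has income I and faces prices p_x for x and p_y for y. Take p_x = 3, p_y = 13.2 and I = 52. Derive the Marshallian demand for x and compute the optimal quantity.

x* = 4.7036

From the CES first-order condition, (y/x)^(3) = p_x/p_y.
Hence y/x = (p_x/p_y)^(1/(3)), i.e. raised to the 1/3 power.
With the ratio pinned down, the budget gives x* = I/(p_x + p_y·(y/x)) and y* = (y/x)·x*.
Numerically y/x = 0.610261, so x* = 52/(3 + 13.2·0.610261) = 4.7036.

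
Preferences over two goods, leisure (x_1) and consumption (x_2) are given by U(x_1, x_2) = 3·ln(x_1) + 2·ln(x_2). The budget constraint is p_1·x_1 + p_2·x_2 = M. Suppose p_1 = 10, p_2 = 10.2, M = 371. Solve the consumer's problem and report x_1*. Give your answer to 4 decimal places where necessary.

x_1* = 22.26

The MRS is (3/2)·x_2/x_1. Set MRS = p_1/p_2.
Rearranging, p_2·x_2 = (2/3)·p_1·x_1. Substituting into the budget gives p_1·x_1·(1 + (2/3)) = M.
Demand: x_1*(p_1,p_2,M) = 0.6·M/p_1 and x_2* = 0.4·M/p_2.
At p_1=10, p_2=10.2, M=371: x_1* = 0.6·371/10 = 22.26.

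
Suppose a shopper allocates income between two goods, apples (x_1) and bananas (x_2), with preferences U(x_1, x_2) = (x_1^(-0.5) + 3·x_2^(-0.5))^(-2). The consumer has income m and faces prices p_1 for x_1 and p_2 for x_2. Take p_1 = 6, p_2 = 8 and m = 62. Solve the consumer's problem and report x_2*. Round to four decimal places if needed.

x_2* = 5.394

From the CES first-order condition, (1/3)·(x_2/x_1)^(1.5) = p_1/p_2.
Hence x_2/x_1 = (3·p_1/p_2)^(1/(1.5)), i.e. raised to the 2/3 power.
Substitute x_2 = (x_2/x_1)·x_1 into the budget: x_1* = m/(p_1 + p_2·(x_2/x_1)).
Numerically x_2/x_1 = 1.717071, so x_1* = 62/(6 + 8·1.717071) = 3.1414 and x_2* = 1.717071·3.1414 = 5.394.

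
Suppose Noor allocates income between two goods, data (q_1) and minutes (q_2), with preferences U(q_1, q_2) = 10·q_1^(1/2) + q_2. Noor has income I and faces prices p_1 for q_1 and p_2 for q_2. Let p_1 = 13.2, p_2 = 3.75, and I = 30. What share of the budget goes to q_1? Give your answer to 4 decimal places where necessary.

Set MRS = p_1/p_2: 5·q_1^(−1/2) = p_1/p_2.
Thus q_1* = (5·p_2/p_1)² — independent of I — with the rest of income spent on q_2.
Plugging in: q_1* = (5·3.75/13.2)² = 2.0177, q_2* = 0.8977.
Expenditure on q_1: 13.2·2.0177 = 26.6335; share = 0.8878.

share on q_1 = 0.8878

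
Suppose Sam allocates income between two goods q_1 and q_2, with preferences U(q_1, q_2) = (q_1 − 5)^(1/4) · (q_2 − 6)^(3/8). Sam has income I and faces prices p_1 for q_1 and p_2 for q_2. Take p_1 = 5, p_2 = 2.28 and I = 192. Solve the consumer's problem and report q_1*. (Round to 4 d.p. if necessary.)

Discretionary income = 192 − 5·5 − 6·2.28 = 153.32; q_1* = 5 + 0.4·153.32/5 = 17.2656.

q_1* = 17.2656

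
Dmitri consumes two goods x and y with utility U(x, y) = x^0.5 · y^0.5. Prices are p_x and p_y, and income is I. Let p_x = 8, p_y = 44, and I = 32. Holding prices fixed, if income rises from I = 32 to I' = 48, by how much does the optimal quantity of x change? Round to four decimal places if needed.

Δx* = 1

Tangency: MRS = y/x = p_x/p_y.
Rearranging, p_y·y = p_x·x. Substituting into the budget gives p_x·x·(1 + 1) = I.
Demand: x*(p_x,p_y,I) = 0.5·I/p_x and y* = 0.5·I/p_y.
At p_x=8, p_y=44, I=32: x* = 0.5·32/8 = 2.
At I' = 48: x* = 3. Change: 3 − 2 = 1.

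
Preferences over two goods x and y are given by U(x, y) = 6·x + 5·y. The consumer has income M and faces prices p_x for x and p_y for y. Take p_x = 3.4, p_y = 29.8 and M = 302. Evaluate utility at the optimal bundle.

Numerically: x* = 88.8235, y* = 0.
Utility at the optimum: U(88.8235, 0) = 532.9412.

V = 532.9412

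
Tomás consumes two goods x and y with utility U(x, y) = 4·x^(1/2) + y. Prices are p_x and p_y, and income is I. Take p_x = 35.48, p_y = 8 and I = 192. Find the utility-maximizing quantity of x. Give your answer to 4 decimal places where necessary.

Plugging in: x* = (2·8/35.48)² = 0.2034.

x* = 0.2034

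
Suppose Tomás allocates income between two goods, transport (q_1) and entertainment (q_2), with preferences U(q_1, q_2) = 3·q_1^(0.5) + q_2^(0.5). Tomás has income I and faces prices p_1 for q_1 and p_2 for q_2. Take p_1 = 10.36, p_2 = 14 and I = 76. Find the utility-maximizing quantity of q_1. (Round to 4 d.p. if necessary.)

MRS = MU_q_1/MU_q_2 = 3·(q_2/q_1)^(0.5). Set equal to p_1/p_2.
Solve for the ratio: q_2/q_1 = [(1/3)·p_1/p_2]^(2).
Substitute q_2 = (q_2/q_1)·q_1 into the budget: q_1* = I/(p_1 + p_2·(q_2/q_1)).
Numerically q_2/q_1 = 0.060844, so q_1* = 76/(10.36 + 14·0.060844) = 6.7786.

q_1* = 6.7786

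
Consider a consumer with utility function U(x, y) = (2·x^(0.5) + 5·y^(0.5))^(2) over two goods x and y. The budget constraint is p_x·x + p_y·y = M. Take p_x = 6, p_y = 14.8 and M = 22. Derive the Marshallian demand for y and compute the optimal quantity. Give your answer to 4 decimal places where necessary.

y* = 1.0658

MU_x ∝ 2·x^(-0.5), MU_y ∝ 5·y^(-0.5), so MRS = (2/5)·(y/x)^(0.5) = p_x/p_y.
Solve for the ratio: y/x = [(5/2)·p_x/p_y]^(2).
With the ratio pinned down, the budget gives x* = M/(p_x + p_y·(y/x)) and y* = (y/x)·x*.
Numerically y/x = 1.02721, so x* = 22/(6 + 14.8·1.02721) = 1.0376 and y* = 1.02721·1.0376 = 1.0658.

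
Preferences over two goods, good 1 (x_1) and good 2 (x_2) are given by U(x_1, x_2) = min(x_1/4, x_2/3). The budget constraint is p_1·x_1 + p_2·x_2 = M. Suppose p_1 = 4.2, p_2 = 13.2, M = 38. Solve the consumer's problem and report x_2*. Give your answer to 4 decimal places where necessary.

With perfect complements, no substitution: consume in ratio x_1:x_2 = 4:3.
Budget: p_1·x_1 + p_2·(3/4)·x_1 = M, so (4·p_1 + 3·p_2)·x_1 = 4·M.
Demand: x_1*(p_1,p_2,M) = 4·M/(4·p_1 + 3·p_2), x_2* = 3·M/(4·p_1 + 3·p_2).
Here 4·4.2 + 3·13.2 = 56.4, giving x_2* = 2.0213.

x_2* = 2.0213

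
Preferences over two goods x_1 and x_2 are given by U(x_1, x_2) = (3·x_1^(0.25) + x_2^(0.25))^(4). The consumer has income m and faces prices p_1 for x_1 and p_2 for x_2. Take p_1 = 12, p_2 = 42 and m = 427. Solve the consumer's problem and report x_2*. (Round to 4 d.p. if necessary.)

From the CES first-order condition, 3·(x_2/x_1)^(0.75) = p_1/p_2.
Solve for the ratio: x_2/x_1 = [(1/3)·p_1/p_2]^(4/3).
With the ratio pinned down, the budget gives x_1* = m/(p_1 + p_2·(x_2/x_1)) and x_2* = (x_2/x_1)·x_1*.
Numerically x_2/x_1 = 0.043492, so x_1* = 427/(12 + 42·0.043492) = 30.8823 and x_2* = 0.043492·30.8823 = 1.3431.

x_2* = 1.3431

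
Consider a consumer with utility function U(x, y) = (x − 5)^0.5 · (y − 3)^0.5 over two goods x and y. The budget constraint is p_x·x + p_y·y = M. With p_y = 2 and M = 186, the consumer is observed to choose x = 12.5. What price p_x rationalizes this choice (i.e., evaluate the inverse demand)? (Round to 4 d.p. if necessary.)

MRS = (y−3)/(x−5). Tangency with p_x/p_y gives y−3 = (p_x/p_y)·(x−5).
Substituting into the budget: x* = 5 + 0.5·(M − 5·p_x − 3·p_y)/p_x, and y* = 3 + 0.5·(…)/p_y.
Set x* = 12.5 in the demand function and solve for p_x: p_x = 9.

p_x = 9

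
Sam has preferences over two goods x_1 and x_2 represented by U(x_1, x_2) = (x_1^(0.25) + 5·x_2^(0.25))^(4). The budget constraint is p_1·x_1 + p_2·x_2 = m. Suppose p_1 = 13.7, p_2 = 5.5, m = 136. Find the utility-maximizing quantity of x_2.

x_2* = 22.7632

MU_x_1 ∝ x_1^(-0.75), MU_x_2 ∝ 5·x_2^(-0.75), so MRS = (1/5)·(x_2/x_1)^(0.75) = p_1/p_2.
Solve for the ratio: x_2/x_1 = [5·p_1/p_2]^(4/3).
Substitute x_2 = (x_2/x_1)·x_1 into the budget: x_1* = m/(p_1 + p_2·(x_2/x_1)).
Numerically x_2/x_1 = 28.869361, so x_1* = 136/(13.7 + 5.5·28.869361) = 0.7885 and x_2* = 28.869361·0.7885 = 22.7632.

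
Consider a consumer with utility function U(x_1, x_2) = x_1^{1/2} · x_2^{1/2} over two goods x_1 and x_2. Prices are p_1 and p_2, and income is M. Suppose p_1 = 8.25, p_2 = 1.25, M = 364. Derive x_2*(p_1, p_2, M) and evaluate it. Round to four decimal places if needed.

x_2* = 145.6

Tangency: MRS = x_2/x_1 = p_1/p_2.
So 0.5·p_2·x_2 = 0.5·p_1·x_1; combined with the budget, a share 0.5 of income goes to x_1.
Demand: x_1*(p_1,p_2,M) = 0.5·M/p_1 and x_2* = 0.5·M/p_2.
At p_1=8.25, p_2=1.25, M=364: x_2* = 0.5·364/1.25 = 145.6.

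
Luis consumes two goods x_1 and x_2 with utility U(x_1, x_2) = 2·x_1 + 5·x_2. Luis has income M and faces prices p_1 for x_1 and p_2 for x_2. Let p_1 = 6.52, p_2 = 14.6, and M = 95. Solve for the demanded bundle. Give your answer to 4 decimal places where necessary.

x_1* = 0, x_2* = 6.5068

x_2 gives more utility per dollar, so spend all income on x_2: x_2* = M/p_2, x_1* = 0.
Numerically: x_1* = 0, x_2* = 6.5068.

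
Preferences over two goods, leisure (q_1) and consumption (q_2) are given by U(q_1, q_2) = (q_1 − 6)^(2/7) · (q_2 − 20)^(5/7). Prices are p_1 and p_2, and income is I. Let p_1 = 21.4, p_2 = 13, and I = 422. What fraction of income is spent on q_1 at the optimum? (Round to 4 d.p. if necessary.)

Let q_1' = q_1−6, q_2' = q_2−20. MRS = (2/5)·q_2'/q_1' = p_1/p_2.
Substituting into the budget: q_1* = 6 + 2/7·(I − 6·p_1 − 20·p_2)/p_1, and q_2* = 20 + 5/7·(…)/p_2.
Discretionary income = 422 − 6·21.4 − 20·13 = 33.6; q_1* = 6 + 2/7·33.6/21.4 = 6.4486; q_2* = 20 + 5/7·33.6/13 = 21.8462.
Expenditure on q_1: 21.4·6.4486 = 138; share = 0.327.

share on q_1 = 0.327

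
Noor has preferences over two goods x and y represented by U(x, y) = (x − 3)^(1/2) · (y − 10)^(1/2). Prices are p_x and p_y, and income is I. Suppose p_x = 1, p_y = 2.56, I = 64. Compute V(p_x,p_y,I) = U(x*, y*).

V = 11.0625

Substituting into the budget: x* = 3 + 0.5·(I − 3·p_x − 10·p_y)/p_x, and y* = 10 + 0.5·(…)/p_y.
Discretionary income = 64 − 3·1 − 10·2.56 = 35.4; x* = 3 + 0.5·35.4/1 = 20.7; y* = 10 + 0.5·35.4/2.56 = 16.9141.
Utility at the optimum: U(20.7, 16.9141) = 11.0625.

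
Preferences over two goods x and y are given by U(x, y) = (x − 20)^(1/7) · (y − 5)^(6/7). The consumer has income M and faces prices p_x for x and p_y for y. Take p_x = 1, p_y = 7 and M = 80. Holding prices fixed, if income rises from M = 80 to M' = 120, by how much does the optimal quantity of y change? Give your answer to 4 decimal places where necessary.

Δy* = 4.898

MRS = (1/6)·(y−5)/(x−20). Tangency with p_x/p_y gives y−5 = 6·(p_x/p_y)·(x−20).
After buying the subsistence bundle (20, 5), a share 1/7 of the remaining income goes to x: x* = 20 + 1/7·(M − 20p_x − 5p_y)/p_x.
Discretionary income = 80 − 20·1 − 5·7 = 25; y* = 5 + 6/7·25/7 = 8.0612.
At M' = 120: y* = 12.9592. Change: 12.9592 − 8.0612 = 4.898.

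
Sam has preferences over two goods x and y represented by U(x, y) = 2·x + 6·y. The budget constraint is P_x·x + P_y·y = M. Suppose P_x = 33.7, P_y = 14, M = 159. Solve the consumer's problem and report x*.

x* = 0

Linear utility — the consumer picks whichever good has higher MU/price: 2/33.7 = 0.0593 vs 6/14 = 0.4286.
y gives more utility per dollar, so spend all income on y: y* = M/P_y, x* = 0.
Numerically: x* = 0, y* = 11.3571.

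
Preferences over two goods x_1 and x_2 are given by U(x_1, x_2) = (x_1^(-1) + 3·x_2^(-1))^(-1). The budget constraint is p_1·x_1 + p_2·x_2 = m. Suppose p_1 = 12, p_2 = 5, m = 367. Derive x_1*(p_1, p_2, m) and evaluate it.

Substitute x_2 = (x_2/x_1)·x_1 into the budget: x_1* = m/(p_1 + p_2·(x_2/x_1)).
Numerically x_2/x_1 = 2.683282, so x_1* = 367/(12 + 5·2.683282) = 14.4395.

x_1* = 14.4395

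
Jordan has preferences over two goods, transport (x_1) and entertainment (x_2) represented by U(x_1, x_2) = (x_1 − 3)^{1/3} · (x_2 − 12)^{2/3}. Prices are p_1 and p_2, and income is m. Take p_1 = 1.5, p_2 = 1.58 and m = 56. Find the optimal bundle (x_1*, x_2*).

x_1* = 10.2311, x_2* = 25.73

Let x_1' = x_1−3, x_2' = x_2−12. MRS = (1/2)·x_2'/x_1' = p_1/p_2.
After buying the subsistence bundle (3, 12), a share 1/3 of the remaining income goes to x_1: x_1* = 3 + 1/3·(m − 3p_1 − 12p_2)/p_1.
Discretionary income = 56 − 3·1.5 − 12·1.58 = 32.54; x_1* = 3 + 1/3·32.54/1.5 = 10.2311; x_2* = 12 + 2/3·32.54/1.58 = 25.73.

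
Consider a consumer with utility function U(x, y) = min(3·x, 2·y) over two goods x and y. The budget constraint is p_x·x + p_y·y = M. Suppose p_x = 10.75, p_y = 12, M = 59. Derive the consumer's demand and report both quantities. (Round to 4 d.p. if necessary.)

x* = 2.0522, y* = 3.0783

Leontief preferences: the optimum is at the kink where x/2 = y/3, i.e. y = (3/2)·x.
Budget: p_x·x + p_y·(3/2)·x = M, so (2·p_x + 3·p_y)·x = 2·M.
Demand: x*(p_x,p_y,M) = 2·M/(2·p_x + 3·p_y), y* = 3·M/(2·p_x + 3·p_y).
Here 2·10.75 + 3·12 = 57.5, giving x* = 2.0522 and y* = 3.0783.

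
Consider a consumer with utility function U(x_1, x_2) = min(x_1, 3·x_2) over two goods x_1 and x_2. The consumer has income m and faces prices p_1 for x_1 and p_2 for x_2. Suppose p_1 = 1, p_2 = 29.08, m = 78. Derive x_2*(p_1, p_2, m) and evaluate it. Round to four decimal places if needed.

x_2* = 2.4314

With perfect complements, no substitution: consume in ratio x_1:x_2 = 3:1.
Budget: p_1·x_1 + p_2·(1/3)·x_1 = m, so (3·p_1 + p_2)·x_1 = 3·m.
Demand: x_1*(p_1,p_2,m) = 3·m/(3·p_1 + p_2), x_2* = m/(3·p_1 + p_2).
Here 3·1 + 29.08 = 32.08, giving x_2* = 2.4314.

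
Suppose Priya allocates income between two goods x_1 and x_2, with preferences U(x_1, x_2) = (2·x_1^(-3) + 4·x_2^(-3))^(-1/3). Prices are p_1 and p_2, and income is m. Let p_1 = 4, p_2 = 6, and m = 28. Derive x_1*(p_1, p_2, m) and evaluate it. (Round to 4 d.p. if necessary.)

MRS = MU_x_1/MU_x_2 = (1/2)·(x_2/x_1)^(4). Set equal to p_1/p_2.
Hence x_2/x_1 = (2·p_1/p_2)^(1/(4)), i.e. raised to the 0.25 power.
Substitute x_2 = (x_2/x_1)·x_1 into the budget: x_1* = m/(p_1 + p_2·(x_2/x_1)).
Numerically x_2/x_1 = 1.07457, so x_1* = 28/(4 + 6·1.07457) = 2.6801.

x_1* = 2.6801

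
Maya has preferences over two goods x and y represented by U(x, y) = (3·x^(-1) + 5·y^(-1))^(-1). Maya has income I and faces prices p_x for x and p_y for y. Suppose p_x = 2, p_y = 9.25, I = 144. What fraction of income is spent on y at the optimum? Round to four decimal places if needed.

From the CES first-order condition, (3/5)·(y/x)^(2) = p_x/p_y.
Solve for the ratio: y/x = [(5/3)·p_x/p_y]^(0.5).
Substitute y = (y/x)·x into the budget: x* = I/(p_x + p_y·(y/x)).
Numerically y/x = 0.6003, so x* = 144/(2 + 9.25·0.6003) = 19.0658 and y* = 0.6003·19.0658 = 11.4452.
Expenditure on y: 9.25·11.4452 = 105.8683; share = 0.7352.

share on y = 0.7352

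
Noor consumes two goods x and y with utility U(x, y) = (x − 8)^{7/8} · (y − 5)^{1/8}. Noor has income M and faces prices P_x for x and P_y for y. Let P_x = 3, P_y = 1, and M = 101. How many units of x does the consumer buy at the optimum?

After buying the subsistence bundle (8, 5), a share 0.875 of the remaining income goes to x: x* = 8 + 0.875·(M − 8P_x − 5P_y)/P_x.
Discretionary income = 101 − 8·3 − 5·1 = 72; x* = 8 + 0.875·72/3 = 29.

x* = 29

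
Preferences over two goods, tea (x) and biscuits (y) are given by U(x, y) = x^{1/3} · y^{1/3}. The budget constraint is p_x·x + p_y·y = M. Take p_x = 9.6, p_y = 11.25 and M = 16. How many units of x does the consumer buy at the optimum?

x* = 0.8333

At p_x=9.6, p_y=11.25, M=16: x* = 0.5·16/9.6 = 0.8333.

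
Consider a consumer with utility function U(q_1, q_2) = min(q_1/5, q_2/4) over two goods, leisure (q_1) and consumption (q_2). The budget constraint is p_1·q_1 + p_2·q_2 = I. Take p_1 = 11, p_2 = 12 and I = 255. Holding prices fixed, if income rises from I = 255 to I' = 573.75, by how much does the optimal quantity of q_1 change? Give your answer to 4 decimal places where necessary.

With perfect complements, no substitution: consume in ratio q_1:q_2 = 5:4.
Budget: p_1·q_1 + p_2·(4/5)·q_1 = I, so (5·p_1 + 4·p_2)·q_1 = 5·I.
Demand: q_1*(p_1,p_2,I) = 5·I/(5·p_1 + 4·p_2), q_2* = 4·I/(5·p_1 + 4·p_2).
Here 5·11 + 4·12 = 103, giving q_1* = 12.3786.
At I' = 573.75: q_1* = 27.8519. Change: 27.8519 − 12.3786 = 15.4733.

Δq_1* = 15.4733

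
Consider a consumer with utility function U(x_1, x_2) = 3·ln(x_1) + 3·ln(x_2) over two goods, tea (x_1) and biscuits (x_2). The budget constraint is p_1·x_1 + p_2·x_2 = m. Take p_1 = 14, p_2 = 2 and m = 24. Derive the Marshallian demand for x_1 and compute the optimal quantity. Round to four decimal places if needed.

x_1* = 0.8571

Tangency: MRS = x_2/x_1 = p_1/p_2.
Rearranging, p_2·x_2 = p_1·x_1. Substituting into the budget gives p_1·x_1·(1 + 1) = m.
Demand: x_1*(p_1,p_2,m) = 0.5·m/p_1 and x_2* = 0.5·m/p_2.
At p_1=14, p_2=2, m=24: x_1* = 0.5·24/14 = 0.8571.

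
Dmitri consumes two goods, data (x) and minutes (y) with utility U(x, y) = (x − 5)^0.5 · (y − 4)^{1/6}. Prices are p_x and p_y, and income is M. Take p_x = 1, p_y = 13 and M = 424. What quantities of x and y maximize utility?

x* = 280.25, y* = 11.0577

This is Cobb-Douglas in (x−5, y−4): tangency gives 0.5·p_y·(y−4) = 1/6·p_x·(x−5).
After buying the subsistence bundle (5, 4), a share 0.75 of the remaining income goes to x: x* = 5 + 0.75·(M − 5p_x − 4p_y)/p_x.
Discretionary income = 424 − 5·1 − 4·13 = 367; x* = 5 + 0.75·367/1 = 280.25; y* = 4 + 0.25·367/13 = 11.0577.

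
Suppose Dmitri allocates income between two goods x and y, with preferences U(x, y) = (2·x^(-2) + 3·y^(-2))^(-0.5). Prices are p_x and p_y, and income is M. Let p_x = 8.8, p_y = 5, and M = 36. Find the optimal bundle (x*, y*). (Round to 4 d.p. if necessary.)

Numerically y/x = 1.382085, so x* = 36/(8.8 + 5·1.382085) = 2.2915 and y* = 1.382085·2.2915 = 3.167.

x* = 2.2915, y* = 3.167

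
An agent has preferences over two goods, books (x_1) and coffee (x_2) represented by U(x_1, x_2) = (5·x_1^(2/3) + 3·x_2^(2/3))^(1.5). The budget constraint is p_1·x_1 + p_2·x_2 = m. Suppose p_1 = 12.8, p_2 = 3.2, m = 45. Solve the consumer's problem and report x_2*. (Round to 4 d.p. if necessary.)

From the CES first-order condition, (5/3)·(x_2/x_1)^(1/3) = p_1/p_2.
Solve for the ratio: x_2/x_1 = [(3/5)·p_1/p_2]^(3).
With the ratio pinned down, the budget gives x_1* = m/(p_1 + p_2·(x_2/x_1)) and x_2* = (x_2/x_1)·x_1*.
Numerically x_2/x_1 = 13.824, so x_1* = 45/(12.8 + 3.2·13.824) = 0.789 and x_2* = 13.824·0.789 = 10.9066.

x_2* = 10.9066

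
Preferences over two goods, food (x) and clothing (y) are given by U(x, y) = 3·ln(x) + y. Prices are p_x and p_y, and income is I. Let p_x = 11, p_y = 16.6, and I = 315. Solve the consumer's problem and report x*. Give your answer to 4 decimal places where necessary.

x* = 4.5273

MU_x = 3/x, MU_y = 1. Tangency: 3/x = p_x/p_y.
So x*(p_x,p_y) = 3·p_y/p_x, independent of income; and y* = (I − 3·p_y)/p_y.
At the given prices: x* = 3·16.6/11 = 4.5273.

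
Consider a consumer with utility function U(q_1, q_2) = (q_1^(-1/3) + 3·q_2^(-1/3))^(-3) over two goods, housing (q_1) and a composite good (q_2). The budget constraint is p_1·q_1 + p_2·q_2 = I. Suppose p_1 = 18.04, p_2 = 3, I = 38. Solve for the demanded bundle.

q_1* = 0.8578, q_2* = 7.5085

MRS = MU_q_1/MU_q_2 = (1/3)·(q_2/q_1)^(4/3). Set equal to p_1/p_2.
Hence q_2/q_1 = (3·p_1/p_2)^(1/(4/3)), i.e. raised to the 0.75 power.
With the ratio pinned down, the budget gives q_1* = I/(p_1 + p_2·(q_2/q_1)) and q_2* = (q_2/q_1)·q_1*.
Numerically q_2/q_1 = 8.753413, so q_1* = 38/(18.04 + 3·8.753413) = 0.8578 and q_2* = 8.753413·0.8578 = 7.5085.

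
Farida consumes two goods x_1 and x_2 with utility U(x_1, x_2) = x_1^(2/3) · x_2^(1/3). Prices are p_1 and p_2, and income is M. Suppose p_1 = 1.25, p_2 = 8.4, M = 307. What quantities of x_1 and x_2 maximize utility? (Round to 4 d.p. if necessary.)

x_1* = 163.7333, x_2* = 12.1825

MU_x_1/MU_x_2 = (2/3·x_2)/(1/3·x_1); tangency sets this equal to p_1/p_2.
So 2/3·p_2·x_2 = 1/3·p_1·x_1; combined with the budget, a share 2/3 of income goes to x_1.
Demand: x_1*(p_1,p_2,M) = 2/3·M/p_1 and x_2* = 1/3·M/p_2.
At p_1=1.25, p_2=8.4, M=307: x_1* = 2/3·307/1.25 = 163.7333, x_2* = 12.1825.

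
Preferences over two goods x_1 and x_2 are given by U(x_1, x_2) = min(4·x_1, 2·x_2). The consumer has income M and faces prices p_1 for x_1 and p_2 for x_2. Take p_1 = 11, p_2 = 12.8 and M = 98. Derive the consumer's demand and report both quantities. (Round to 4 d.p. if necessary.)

Leontief preferences: the optimum is at the kink where x_1/2 = x_2/4, i.e. x_2 = 2·x_1.
Budget: p_1·x_1 + p_2·2·x_1 = M, so (2·p_1 + 4·p_2)·x_1 = 2·M.
Demand: x_1*(p_1,p_2,M) = 2·M/(2·p_1 + 4·p_2), x_2* = 4·M/(2·p_1 + 4·p_2).
Here 2·11 + 4·12.8 = 73.2, giving x_1* = 2.6776 and x_2* = 5.3552.

x_1* = 2.6776, x_2* = 5.3552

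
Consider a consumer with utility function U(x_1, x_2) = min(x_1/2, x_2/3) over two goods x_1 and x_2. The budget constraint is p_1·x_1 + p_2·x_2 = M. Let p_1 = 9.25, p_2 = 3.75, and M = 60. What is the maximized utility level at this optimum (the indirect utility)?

V = 2.0168

Leontief preferences: the optimum is at the kink where x_1/2 = x_2/3, i.e. x_2 = (3/2)·x_1.
Budget: p_1·x_1 + p_2·(3/2)·x_1 = M, so (2·p_1 + 3·p_2)·x_1 = 2·M.
Demand: x_1*(p_1,p_2,M) = 2·M/(2·p_1 + 3·p_2), x_2* = 3·M/(2·p_1 + 3·p_2).
Here 2·9.25 + 3·3.75 = 29.75, giving x_1* = 4.0336 and x_2* = 6.0504.
Utility at the optimum: U(4.0336, 6.0504) = 2.0168.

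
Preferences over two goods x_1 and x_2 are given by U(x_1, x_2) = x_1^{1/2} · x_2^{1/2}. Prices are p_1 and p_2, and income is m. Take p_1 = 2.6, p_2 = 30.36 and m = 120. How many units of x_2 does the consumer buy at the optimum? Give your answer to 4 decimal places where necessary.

x_2* = 1.9763

Tangency: MRS = x_2/x_1 = p_1/p_2.
Rearranging, p_2·x_2 = p_1·x_1. Substituting into the budget gives p_1·x_1·(1 + 1) = m.
Demand: x_1*(p_1,p_2,m) = 0.5·m/p_1 and x_2* = 0.5·m/p_2.
At p_1=2.6, p_2=30.36, m=120: x_2* = 0.5·120/30.36 = 1.9763.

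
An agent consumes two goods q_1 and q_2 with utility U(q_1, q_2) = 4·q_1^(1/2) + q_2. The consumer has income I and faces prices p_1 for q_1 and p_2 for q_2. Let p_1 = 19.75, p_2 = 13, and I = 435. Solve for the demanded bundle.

q_1* = 1.7331, q_2* = 30.8286

Plugging in: q_1* = (2·13/19.75)² = 1.7331, q_2* = 30.8286.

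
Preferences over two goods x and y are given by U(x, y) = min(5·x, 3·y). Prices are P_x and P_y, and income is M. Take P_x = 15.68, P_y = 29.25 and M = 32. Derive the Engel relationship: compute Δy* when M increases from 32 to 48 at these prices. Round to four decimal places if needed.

Δy* = 0.4139

With perfect complements, no substitution: consume in ratio x:y = 3:5.
Budget: P_x·x + P_y·(5/3)·x = M, so (3·P_x + 5·P_y)·x = 3·M.
Demand: x*(P_x,P_y,M) = 3·M/(3·P_x + 5·P_y), y* = 5·M/(3·P_x + 5·P_y).
Here 3·15.68 + 5·29.25 = 193.29, giving y* = 0.8278.
At M' = 48: y* = 1.2417. Change: 1.2417 − 0.8278 = 0.4139.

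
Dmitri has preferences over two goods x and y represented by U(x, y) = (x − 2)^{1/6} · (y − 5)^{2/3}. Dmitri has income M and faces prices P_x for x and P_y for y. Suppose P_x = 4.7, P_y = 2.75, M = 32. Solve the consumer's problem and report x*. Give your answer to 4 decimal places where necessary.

x* = 2.3766

After buying the subsistence bundle (2, 5), a share 0.2 of the remaining income goes to x: x* = 2 + 0.2·(M − 2P_x − 5P_y)/P_x.
Discretionary income = 32 − 2·4.7 − 5·2.75 = 8.85; x* = 2 + 0.2·8.85/4.7 = 2.3766.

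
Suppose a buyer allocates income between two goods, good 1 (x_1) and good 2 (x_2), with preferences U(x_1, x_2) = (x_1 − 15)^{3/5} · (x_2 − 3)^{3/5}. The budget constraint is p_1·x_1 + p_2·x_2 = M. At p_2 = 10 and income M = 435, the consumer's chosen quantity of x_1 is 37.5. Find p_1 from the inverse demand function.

p_1 = 6.75

MRS = (x_2−3)/(x_1−15). Tangency with p_1/p_2 gives x_2−3 = (p_1/p_2)·(x_1−15).
Substituting into the budget: x_1* = 15 + 0.5·(M − 15·p_1 − 3·p_2)/p_1, and x_2* = 3 + 0.5·(…)/p_2.
Set x_1* = 37.5 in the demand function and solve for p_1: p_1 = 6.75.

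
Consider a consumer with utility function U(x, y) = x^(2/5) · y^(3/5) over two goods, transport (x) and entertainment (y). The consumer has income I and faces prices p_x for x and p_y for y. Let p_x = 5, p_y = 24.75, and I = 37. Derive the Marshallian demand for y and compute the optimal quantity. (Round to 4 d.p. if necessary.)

y* = 0.897

MU_x/MU_y = (0.4·y)/(0.6·x); tangency sets this equal to p_x/p_y.
So 0.4·p_y·y = 0.6·p_x·x; combined with the budget, a share 0.4 of income goes to x.
Demand: x*(p_x,p_y,I) = 0.4·I/p_x and y* = 0.6·I/p_y.
At p_x=5, p_y=24.75, I=37: y* = 0.6·37/24.75 = 0.897.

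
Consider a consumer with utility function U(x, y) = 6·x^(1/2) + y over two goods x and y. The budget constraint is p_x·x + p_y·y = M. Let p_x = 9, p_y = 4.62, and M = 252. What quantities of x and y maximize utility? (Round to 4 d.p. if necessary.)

x* = 2.3716, y* = 49.9255

Utility is quasi-linear in y; the FOC for x is 3/√x = p_x/p_y.
Solve: √x = 3·p_y/p_x, so x*(p_x,p_y) = (3·p_y/p_x)², and y* = (M − p_x·x*)/p_y.
Plugging in: x* = (3·4.62/9)² = 2.3716, y* = 49.9255.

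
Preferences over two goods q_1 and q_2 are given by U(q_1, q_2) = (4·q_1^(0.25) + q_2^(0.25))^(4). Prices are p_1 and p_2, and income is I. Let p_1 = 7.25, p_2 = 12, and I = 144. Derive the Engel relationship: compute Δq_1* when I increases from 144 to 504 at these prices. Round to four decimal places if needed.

MU_q_1 ∝ 4·q_1^(-0.75), MU_q_2 ∝ q_2^(-0.75), so MRS = 4·(q_2/q_1)^(0.75) = p_1/p_2.
Solve for the ratio: q_2/q_1 = [(1/4)·p_1/p_2]^(4/3).
Substitute q_2 = (q_2/q_1)·q_1 into the budget: q_1* = I/(p_1 + p_2·(q_2/q_1)).
Numerically q_2/q_1 = 0.080438, so q_1* = 144/(7.25 + 12·0.080438) = 17.5284.
At I' = 504: q_1* = 61.3493. Change: 61.3493 − 17.5284 = 43.8209.

Δq_1* = 43.8209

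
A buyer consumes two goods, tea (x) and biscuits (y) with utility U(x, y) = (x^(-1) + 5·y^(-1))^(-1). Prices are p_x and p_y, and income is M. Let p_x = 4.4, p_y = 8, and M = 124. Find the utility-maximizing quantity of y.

Numerically y/x = 1.658312, so x* = 124/(4.4 + 8·1.658312) = 7.0189 and y* = 1.658312·7.0189 = 11.6396.

y* = 11.6396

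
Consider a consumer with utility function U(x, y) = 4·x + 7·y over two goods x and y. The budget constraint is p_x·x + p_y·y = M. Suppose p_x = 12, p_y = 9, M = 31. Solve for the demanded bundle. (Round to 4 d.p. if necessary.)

Linear utility — the consumer picks whichever good has higher MU/price: 4/12 = 0.3333 vs 7/9 = 0.7778.
y gives more utility per dollar, so spend all income on y: y* = M/p_y, x* = 0.
Numerically: x* = 0, y* = 3.4444.

x* = 0, y* = 3.4444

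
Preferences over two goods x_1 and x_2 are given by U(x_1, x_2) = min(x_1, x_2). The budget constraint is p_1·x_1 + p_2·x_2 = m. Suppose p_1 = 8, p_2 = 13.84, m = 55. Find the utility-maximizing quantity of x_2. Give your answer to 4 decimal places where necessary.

x_2* = 2.5183

Leontief preferences: the optimum is at the kink where x_1/1 = x_2/1, i.e. x_2 = x_1.
Budget: p_1·x_1 + p_2·x_1 = m, so (p_1 + p_2)·x_1 = m.
Demand: x_1*(p_1,p_2,m) = m/(p_1 + p_2), x_2* = m/(p_1 + p_2).
Here 8 + 13.84 = 21.84, giving x_2* = 2.5183.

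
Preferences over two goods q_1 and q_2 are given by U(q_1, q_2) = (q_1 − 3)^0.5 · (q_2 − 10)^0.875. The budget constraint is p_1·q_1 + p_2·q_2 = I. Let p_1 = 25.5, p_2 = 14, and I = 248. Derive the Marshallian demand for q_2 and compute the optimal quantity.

q_2* = 11.4318

This is Cobb-Douglas in (q_1−3, q_2−10): tangency gives 0.5·p_2·(q_2−10) = 0.875·p_1·(q_1−3).
Substituting into the budget: q_1* = 3 + 4/11·(I − 3·p_1 − 10·p_2)/p_1, and q_2* = 10 + 7/11·(…)/p_2.
Discretionary income = 248 − 3·25.5 − 10·14 = 31.5; q_2* = 10 + 7/11·31.5/14 = 11.4318.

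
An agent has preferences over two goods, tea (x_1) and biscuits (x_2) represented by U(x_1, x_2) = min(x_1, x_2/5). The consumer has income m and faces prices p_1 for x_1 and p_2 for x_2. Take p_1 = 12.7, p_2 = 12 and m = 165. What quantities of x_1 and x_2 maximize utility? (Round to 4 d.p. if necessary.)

Leontief preferences: the optimum is at the kink where x_1/1 = x_2/5, i.e. x_2 = 5·x_1.
Budget: p_1·x_1 + p_2·5·x_1 = m, so (p_1 + 5·p_2)·x_1 = m.
Demand: x_1*(p_1,p_2,m) = m/(p_1 + 5·p_2), x_2* = 5·m/(p_1 + 5·p_2).
Here 12.7 + 5·12 = 72.7, giving x_1* = 2.2696 and x_2* = 11.348.

x_1* = 2.2696, x_2* = 11.348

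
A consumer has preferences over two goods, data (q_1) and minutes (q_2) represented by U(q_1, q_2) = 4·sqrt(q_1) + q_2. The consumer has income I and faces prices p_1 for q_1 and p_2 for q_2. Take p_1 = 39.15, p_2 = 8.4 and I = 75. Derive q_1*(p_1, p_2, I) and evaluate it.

q_1* = 0.1841

MU_q_1 = 2/√q_1, MU_q_2 = 1. Tangency: 2/√q_1 = p_1/p_2.
Solve: √q_1 = 2·p_2/p_1, so q_1*(p_1,p_2) = (2·p_2/p_1)², and q_2* = (I − p_1·q_1*)/p_2.
Plugging in: q_1* = (2·8.4/39.15)² = 0.1841.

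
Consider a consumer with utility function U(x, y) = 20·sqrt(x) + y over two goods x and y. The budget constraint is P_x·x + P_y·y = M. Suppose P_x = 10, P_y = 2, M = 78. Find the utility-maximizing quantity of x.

x* = 4

Plugging in: x* = (10·2/10)² = 4.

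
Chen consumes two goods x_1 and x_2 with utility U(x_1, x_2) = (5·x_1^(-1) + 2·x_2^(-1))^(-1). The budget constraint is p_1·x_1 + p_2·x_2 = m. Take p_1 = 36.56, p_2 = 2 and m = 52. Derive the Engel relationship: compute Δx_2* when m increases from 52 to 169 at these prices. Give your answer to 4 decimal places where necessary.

From the CES first-order condition, (5/2)·(x_2/x_1)^(2) = p_1/p_2.
Hence x_2/x_1 = ((2/5)·p_1/p_2)^(1/(2)), i.e. raised to the 0.5 power.
Substitute x_2 = (x_2/x_1)·x_1 into the budget: x_1* = m/(p_1 + p_2·(x_2/x_1)).
Numerically x_2/x_1 = 2.704071, so x_1* = 52/(36.56 + 2·2.704071) = 1.239 and x_2* = 2.704071·1.239 = 3.3504.
At m' = 169: x_2* = 10.8889. Change: 10.8889 − 3.3504 = 7.5385.

Δx_2* = 7.5385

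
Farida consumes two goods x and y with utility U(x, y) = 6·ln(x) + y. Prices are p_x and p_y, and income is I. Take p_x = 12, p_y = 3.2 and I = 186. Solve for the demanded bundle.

x* = 1.6, y* = 52.125

Set MRS = p_x/p_y: (6/x)/1 = p_x/p_y.
So x*(p_x,p_y) = 6·p_y/p_x, independent of income; and y* = (I − 6·p_y)/p_y.
At the given prices: x* = 6·3.2/12 = 1.6, and y* = 52.125.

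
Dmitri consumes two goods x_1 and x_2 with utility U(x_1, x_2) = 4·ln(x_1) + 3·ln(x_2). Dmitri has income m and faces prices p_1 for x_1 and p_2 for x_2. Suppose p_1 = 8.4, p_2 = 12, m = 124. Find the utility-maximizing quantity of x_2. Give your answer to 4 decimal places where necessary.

The MRS is (4/3)·x_2/x_1. Set MRS = p_1/p_2.
So 4·p_2·x_2 = 3·p_1·x_1; combined with the budget, a share 4/7 of income goes to x_1.
Demand: x_1*(p_1,p_2,m) = 4/7·m/p_1 and x_2* = 3/7·m/p_2.
At p_1=8.4, p_2=12, m=124: x_2* = 3/7·124/12 = 4.4286.

x_2* = 4.4286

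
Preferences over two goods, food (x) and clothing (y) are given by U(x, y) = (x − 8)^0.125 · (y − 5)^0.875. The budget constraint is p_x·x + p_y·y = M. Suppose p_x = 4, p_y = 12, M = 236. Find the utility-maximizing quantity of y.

y* = 15.5

After buying the subsistence bundle (8, 5), a share 0.125 of the remaining income goes to x: x* = 8 + 0.125·(M − 8p_x − 5p_y)/p_x.
Discretionary income = 236 − 8·4 − 5·12 = 144; y* = 5 + 0.875·144/12 = 15.5.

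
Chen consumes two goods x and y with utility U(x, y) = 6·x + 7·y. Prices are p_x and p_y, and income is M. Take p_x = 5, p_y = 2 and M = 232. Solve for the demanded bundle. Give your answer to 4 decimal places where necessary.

Numerically: x* = 0, y* = 116.

x* = 0, y* = 116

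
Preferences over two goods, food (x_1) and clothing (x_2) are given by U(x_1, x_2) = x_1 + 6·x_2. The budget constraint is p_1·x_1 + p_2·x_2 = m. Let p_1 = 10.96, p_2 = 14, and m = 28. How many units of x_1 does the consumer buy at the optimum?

x_1* = 0

Linear utility — the consumer picks whichever good has higher MU/price: 1/10.96 = 0.0912 vs 6/14 = 0.4286.
x_2 gives more utility per dollar, so spend all income on x_2: x_2* = m/p_2, x_1* = 0.
Numerically: x_1* = 0, x_2* = 2.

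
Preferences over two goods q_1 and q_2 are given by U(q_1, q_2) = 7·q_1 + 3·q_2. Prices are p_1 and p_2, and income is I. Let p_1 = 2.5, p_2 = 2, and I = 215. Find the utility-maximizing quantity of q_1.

Perfect substitutes: compare marginal utility per dollar. 7/p_1 vs 3/p_2 → 2.8 vs 1.5.
q_1 gives more utility per dollar, so spend all income on q_1: q_1* = I/p_1, q_2* = 0.
Numerically: q_1* = 86, q_2* = 0.

q_1* = 86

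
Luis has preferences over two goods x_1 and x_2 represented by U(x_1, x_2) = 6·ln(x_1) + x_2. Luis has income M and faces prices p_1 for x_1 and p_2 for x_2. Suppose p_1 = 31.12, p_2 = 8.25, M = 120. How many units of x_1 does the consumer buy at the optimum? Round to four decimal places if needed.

x_1* = 1.5906

Set MRS = p_1/p_2: (6/x_1)/1 = p_1/p_2.
So x_1*(p_1,p_2) = 6·p_2/p_1, independent of income; and x_2* = (M − 6·p_2)/p_2.
At the given prices: x_1* = 6·8.25/31.12 = 1.5906.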